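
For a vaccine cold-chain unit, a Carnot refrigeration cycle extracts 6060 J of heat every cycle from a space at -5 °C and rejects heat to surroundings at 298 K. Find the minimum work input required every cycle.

T_C = -5 °C → -5 + 273.15 = 268.15 K.
Carnot COP: COP_R = T_C/(T_H − T_C) = 268.15/29.85 = 8.9832.
W = Q_C/COP_R = 6060/8.9832 = 675 J.

W_in ≈ 675 J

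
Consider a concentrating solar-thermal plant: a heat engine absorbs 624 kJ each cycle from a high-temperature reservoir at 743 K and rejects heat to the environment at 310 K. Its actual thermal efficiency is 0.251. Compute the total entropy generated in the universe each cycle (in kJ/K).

W = η·Q_H = 0.251 × 624 = 156.6 kJ, so Q_C = Q_H − W = 467.4 kJ.
The hot reservoir loses entropy Q_H/T_H = 624/743.00 = 0.8398 kJ/K; the cold reservoir gains Q_C/T_C = 467.4/310.00 = 1.508 kJ/K.
ΔS_univ = −Q_H/T_H + Q_C/T_C = 0.6678 kJ/K (> 0, since η = 0.251 < η_Carnot = 0.583).

ΔS_univ ≈ 0.6678 kJ/K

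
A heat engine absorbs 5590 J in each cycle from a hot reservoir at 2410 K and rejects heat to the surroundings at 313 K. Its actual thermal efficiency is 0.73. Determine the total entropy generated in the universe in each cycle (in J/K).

W = η·Q_H = 0.73 × 5590 = 4081 J, so Q_C = Q_H − W = 1509 J.
The hot reservoir loses entropy Q_H/T_H = 5590/2410.00 = 2.320 J/K; the cold reservoir gains Q_C/T_C = 1509/313.00 = 4.822 J/K.
ΔS_univ = −Q_H/T_H + Q_C/T_C = 2.503 J/K (> 0, since η = 0.73 < η_Carnot = 0.870).

ΔS_univ ≈ 2.503 J/K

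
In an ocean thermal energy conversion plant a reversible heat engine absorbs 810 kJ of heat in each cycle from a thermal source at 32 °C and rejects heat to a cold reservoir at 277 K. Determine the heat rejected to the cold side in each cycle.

Q_C ≈ 735 kJ

T_H = 32 °C → 32 + 273.15 = 305.15 K.
Since the cycle is reversible, η = 1 − T_C/T_H = 1 − 277.00/305.15 = 0.0922.
For a reversible cycle Q_C/Q_H = T_C/T_H, so Q_C = 810 × 277.00/305.15 = 735 kJ.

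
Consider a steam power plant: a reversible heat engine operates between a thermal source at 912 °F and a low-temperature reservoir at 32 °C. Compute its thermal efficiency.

T_H = 912 °F → (912 − 32) × 5/9 = 488.89 °C = 762.04 K.
T_C = 32 °C → 32 + 273.15 = 305.15 K.
Carnot efficiency: η = 1 − T_C/T_H = 1 − 305.15/762.04 = 0.600.

η ≈ 0.600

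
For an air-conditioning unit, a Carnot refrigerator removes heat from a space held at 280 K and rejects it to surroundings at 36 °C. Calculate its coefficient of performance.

COP_R ≈ 9.61

T_H = 36 °C → 36 + 273.15 = 309.15 K.
Carnot COP: COP_R = T_C/(T_H − T_C) = 280.00/(309.15 − 280.00) = 9.61.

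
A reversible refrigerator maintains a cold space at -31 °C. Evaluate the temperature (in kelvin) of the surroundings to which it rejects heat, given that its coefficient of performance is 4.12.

T_H ≈ 300.9 K

T_C = -31 °C → -31 + 273.15 = 242.15 K.
COP_R = T_C/(T_H − T_C) ⇒ T_H = T_C·(1 + 1/COP_R) = 242.15 × (1 + 1/4.12) = 300.9 K.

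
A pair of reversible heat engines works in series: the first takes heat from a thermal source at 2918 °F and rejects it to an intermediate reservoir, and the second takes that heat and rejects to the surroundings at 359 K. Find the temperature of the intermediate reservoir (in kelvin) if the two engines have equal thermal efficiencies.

T_m ≈ 821 K

T_H = 2918 °F → (2918 − 32) × 5/9 = 1603.33 °C = 1876.48 K.
Equal efficiencies require 1 − T_m/T_H = 1 − T_C/T_m, i.e. T_m/T_H = T_C/T_m, so T_m = √(T_H·T_C) = √(1876.48 × 359.00) = 821 K.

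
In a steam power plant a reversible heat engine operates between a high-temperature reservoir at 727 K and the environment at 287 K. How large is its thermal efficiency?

η ≈ 0.6052

Since the cycle is reversible, η = 1 − T_C/T_H = 1 − 287.00/727.00 = 0.6052.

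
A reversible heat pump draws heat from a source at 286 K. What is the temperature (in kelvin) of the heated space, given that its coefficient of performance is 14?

T_H ≈ 308.0 K

COP_HP = T_H/(T_H − T_C) ⇒ T_H = T_C·COP_HP/(COP_HP − 1) = 286.00 × 14/(14 − 1) = 308.0 K.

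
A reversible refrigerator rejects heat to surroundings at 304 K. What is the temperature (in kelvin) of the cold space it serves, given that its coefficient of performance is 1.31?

COP_R = T_C/(T_H − T_C) ⇒ T_C = T_H·COP_R/(1 + COP_R) = 304.00 × 1.31/(1 + 1.31) = 172 K.

T_C ≈ 172 K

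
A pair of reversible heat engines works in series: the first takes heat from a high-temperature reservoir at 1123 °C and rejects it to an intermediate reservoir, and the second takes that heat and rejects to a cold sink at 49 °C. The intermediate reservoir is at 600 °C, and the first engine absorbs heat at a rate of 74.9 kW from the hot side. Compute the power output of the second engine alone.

T_H = 1123 °C → 1123 + 273.15 = 1396.15 K.
T_C = 49 °C → 49 + 273.15 = 322.15 K.
T_m = 600 °C → 600 + 273.15 = 873.15 K.
Heat entering the second stage: Q_m = Q_H·(T_m/T_H) = 74.9 × 873.15/1396.15 = 46.84 kW.
Second-stage efficiency η₂ = 1 − T_C/T_m = 1 − 322.15/873.15 = 0.6310, so W₂ = η₂·Q_m = 29.56 kW.

Ẇ₂ ≈ 29.56 kW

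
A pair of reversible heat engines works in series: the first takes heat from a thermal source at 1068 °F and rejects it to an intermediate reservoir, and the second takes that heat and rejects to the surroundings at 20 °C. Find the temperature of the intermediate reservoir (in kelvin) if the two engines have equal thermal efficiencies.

T_H = 1068 °F → (1068 − 32) × 5/9 = 575.56 °C = 848.71 K.
T_C = 20 °C → 20 + 273.15 = 293.15 K.
Equal efficiencies require 1 − T_m/T_H = 1 − T_C/T_m, i.e. T_m/T_H = T_C/T_m, so T_m = √(T_H·T_C) = √(848.71 × 293.15) = 499 K.

T_m ≈ 499 K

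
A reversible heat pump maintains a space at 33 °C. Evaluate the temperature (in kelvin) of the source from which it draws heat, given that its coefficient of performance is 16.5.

T_C ≈ 288 K

T_H = 33 °C → 33 + 273.15 = 306.15 K.
COP_HP = T_H/(T_H − T_C) ⇒ T_C = T_H·(COP_HP − 1)/COP_HP = 306.15 × (16.5 − 1)/16.5 = 288 K.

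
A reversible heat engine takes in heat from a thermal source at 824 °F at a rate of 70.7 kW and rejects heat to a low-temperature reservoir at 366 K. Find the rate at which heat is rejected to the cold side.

T_H = 824 °F → (824 − 32) × 5/9 = 440.00 °C = 713.15 K.
η_rev = 1 − T_C/T_H = 1 − 366.00/713.15 = 0.4868.
For a reversible cycle Q_C/Q_H = T_C/T_H, so Q_C = 70.7 × 366.00/713.15 = 36.3 kW.

Q̇_C ≈ 36.3 kW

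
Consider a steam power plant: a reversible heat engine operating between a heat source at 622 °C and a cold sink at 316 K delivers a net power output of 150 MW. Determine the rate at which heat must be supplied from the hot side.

Q̇_H ≈ 232 MW

T_H = 622 °C → 622 + 273.15 = 895.15 K.
Since the cycle is reversible, η = 1 − T_C/T_H = 1 − 316.00/895.15 = 0.6470.
Q_H = W/η = 150/0.6470 = 232 MW.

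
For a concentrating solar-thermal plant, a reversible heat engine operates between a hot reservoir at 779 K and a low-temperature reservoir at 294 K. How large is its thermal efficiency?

η ≈ 0.623

Since the cycle is reversible, η = 1 − T_C/T_H = 1 − 294.00/779.00 = 0.623.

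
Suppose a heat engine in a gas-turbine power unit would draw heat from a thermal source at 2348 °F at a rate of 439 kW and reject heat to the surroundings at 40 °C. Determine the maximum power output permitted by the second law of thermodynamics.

T_H = 2348 °F → (2348 − 32) × 5/9 = 1286.67 °C = 1559.82 K.
T_C = 40 °C → 40 + 273.15 = 313.15 K.
The upper bound on efficiency is η_max = 1 − T_C/T_H = 1 − 313.15/1559.82 = 0.7992.
W_max = η_max · Q_H = 0.7992 × 439 = 351 kW.

Ẇ_max ≈ 351 kW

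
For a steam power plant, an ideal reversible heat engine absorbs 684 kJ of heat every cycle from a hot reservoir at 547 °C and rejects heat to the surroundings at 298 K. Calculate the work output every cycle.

T_H = 547 °C → 547 + 273.15 = 820.15 K.
For a reversible engine, η = 1 − T_C/T_H = 1 − 298.00/820.15 = 0.6367.
W = η·Q_H = 0.6367 × 684 = 435 kJ.

W ≈ 435 kJ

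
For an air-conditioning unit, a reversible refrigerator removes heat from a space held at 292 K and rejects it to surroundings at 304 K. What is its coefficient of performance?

COP_R ≈ 24.3

For a reversible refrigerator, COP_R = T_C/(T_H − T_C) = 292.00/(304.00 − 292.00) = 24.3.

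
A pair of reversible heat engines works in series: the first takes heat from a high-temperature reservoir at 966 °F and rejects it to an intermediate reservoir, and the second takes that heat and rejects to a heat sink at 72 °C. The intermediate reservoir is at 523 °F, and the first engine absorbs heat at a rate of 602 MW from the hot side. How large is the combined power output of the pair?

T_H = 966 °F → (966 − 32) × 5/9 = 518.89 °C = 792.04 K.
T_C = 72 °C → 72 + 273.15 = 345.15 K.
Two reversible stages in series are equivalent to a single Carnot engine between T_H and T_C, so η_total = 1 − T_C/T_H = 1 − 345.15/792.04 = 0.5642.
W_total = η_total · Q_H = 0.5642 × 602 = 340 MW.

Ẇ_total ≈ 340 MW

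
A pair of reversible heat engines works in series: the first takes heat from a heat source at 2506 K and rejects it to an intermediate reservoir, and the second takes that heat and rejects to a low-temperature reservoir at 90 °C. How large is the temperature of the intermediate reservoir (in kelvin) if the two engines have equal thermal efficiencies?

T_C = 90 °C → 90 + 273.15 = 363.15 K.
Equal efficiencies require 1 − T_m/T_H = 1 − T_C/T_m, i.e. T_m/T_H = T_C/T_m, so T_m = √(T_H·T_C) = √(2506.00 × 363.15) = 954 K.

T_m ≈ 954 K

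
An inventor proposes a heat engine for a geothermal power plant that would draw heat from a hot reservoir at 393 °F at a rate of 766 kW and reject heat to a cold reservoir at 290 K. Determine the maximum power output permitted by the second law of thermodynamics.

Ẇ_max ≈ 297.1 kW

T_H = 393 °F → (393 − 32) × 5/9 = 200.56 °C = 473.71 K.
By the Carnot theorem, η_max = 1 − T_C/T_H = 1 − 290.00/473.71 = 0.3878.
W_max = η_max · Q_H = 0.3878 × 766 = 297.1 kW.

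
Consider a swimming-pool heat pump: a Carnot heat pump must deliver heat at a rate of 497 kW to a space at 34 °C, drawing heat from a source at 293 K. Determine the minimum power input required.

T_H = 34 °C → 34 + 273.15 = 307.15 K.
The Carnot heat-pump COP is COP_HP = T_H/(T_H − T_C) = 307.15/14.15 = 21.7067.
W = Q_H/COP_HP = 497/21.7067 = 22.9 kW.

Ẇ_in ≈ 22.9 kW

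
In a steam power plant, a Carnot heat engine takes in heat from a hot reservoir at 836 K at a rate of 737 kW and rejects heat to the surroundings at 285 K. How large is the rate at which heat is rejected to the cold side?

Q̇_C ≈ 251 kW

For a reversible engine, η = 1 − T_C/T_H = 1 − 285.00/836.00 = 0.6591.
For a reversible cycle Q_C/Q_H = T_C/T_H, so Q_C = 737 × 285.00/836.00 = 251 kW.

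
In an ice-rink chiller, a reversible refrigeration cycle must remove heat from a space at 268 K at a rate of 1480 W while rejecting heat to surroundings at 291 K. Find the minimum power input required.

COP_R = T_C/(T_H − T_C) = 268.00/23.00 = 11.6522.
W = Q_C/COP_R = 1480/11.6522 = 127 W.

Ẇ_in ≈ 127 W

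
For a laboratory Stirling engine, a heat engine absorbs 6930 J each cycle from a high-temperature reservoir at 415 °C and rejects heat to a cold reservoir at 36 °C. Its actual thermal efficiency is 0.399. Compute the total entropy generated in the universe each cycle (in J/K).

ΔS_univ ≈ 3.40 J/K

T_H = 415 °C → 415 + 273.15 = 688.15 K.
T_C = 36 °C → 36 + 273.15 = 309.15 K.
W = η·Q_H = 0.399 × 6930 = 2765 J, so Q_C = Q_H − W = 4165 J.
Entropy balance on the reservoirs: −Q_H/T_H = -10.07 J/K, +Q_C/T_C = 13.47 J/K.
ΔS_univ = −Q_H/T_H + Q_C/T_C = 3.40 J/K (> 0, since η = 0.399 < η_Carnot = 0.551).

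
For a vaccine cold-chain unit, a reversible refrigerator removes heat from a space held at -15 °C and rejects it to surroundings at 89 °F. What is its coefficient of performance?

T_H = 89 °F → (89 − 32) × 5/9 = 31.67 °C = 304.82 K.
T_C = -15 °C → -15 + 273.15 = 258.15 K.
Carnot COP: COP_R = T_C/(T_H − T_C) = 258.15/(304.82 − 258.15) = 5.532.

COP_R ≈ 5.532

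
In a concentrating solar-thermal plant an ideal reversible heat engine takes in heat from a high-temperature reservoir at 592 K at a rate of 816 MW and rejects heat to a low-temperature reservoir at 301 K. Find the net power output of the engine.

For a reversible engine, η = 1 − T_C/T_H = 1 − 301.00/592.00 = 0.4916.
W = η·Q_H = 0.4916 × 816 = 401 MW.

Ẇ ≈ 401 MW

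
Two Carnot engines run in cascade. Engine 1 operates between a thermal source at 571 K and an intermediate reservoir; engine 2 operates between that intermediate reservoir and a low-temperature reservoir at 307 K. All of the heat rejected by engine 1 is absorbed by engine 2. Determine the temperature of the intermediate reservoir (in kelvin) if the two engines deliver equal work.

For reversible stages Q_m = Q_H·(T_m/T_H). Setting W₁ = Q_H(1 − T_m/T_H) equal to W₂ = Q_m(1 − T_C/T_m) = Q_H·(T_m − T_C)/T_H gives T_H − T_m = T_m − T_C, so T_m = (T_H + T_C)/2 = (571.00 + 307.00)/2 = 439 K.

T_m ≈ 439 K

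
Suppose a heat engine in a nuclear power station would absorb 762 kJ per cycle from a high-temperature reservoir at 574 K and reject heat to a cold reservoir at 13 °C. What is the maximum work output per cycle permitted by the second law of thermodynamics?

T_C = 13 °C → 13 + 273.15 = 286.15 K.
The second-law ceiling is the Carnot efficiency, η_max = 1 − T_C/T_H = 1 − 286.15/574.00 = 0.5015.
W_max = η_max · Q_H = 0.5015 × 762 = 382 kJ.

W_max ≈ 382 kJ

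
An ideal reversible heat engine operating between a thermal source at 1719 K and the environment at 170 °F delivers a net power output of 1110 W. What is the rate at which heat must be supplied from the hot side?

T_C = 170 °F → (170 − 32) × 5/9 = 76.67 °C = 349.82 K.
The Carnot efficiency is η = 1 − T_C/T_H = 1 − 349.82/1719.00 = 0.7965.
Q_H = W/η = 1110/0.7965 = 1390 W.

Q̇_H ≈ 1390 W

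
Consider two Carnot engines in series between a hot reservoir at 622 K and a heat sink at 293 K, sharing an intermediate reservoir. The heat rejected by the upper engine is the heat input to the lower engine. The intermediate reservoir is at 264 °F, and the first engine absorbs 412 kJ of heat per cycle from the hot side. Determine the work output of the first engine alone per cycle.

W₁ ≈ 146 kJ

T_m = 264 °F → (264 − 32) × 5/9 = 128.89 °C = 402.04 K.
First-stage efficiency η₁ = 1 − T_m/T_H = 1 − 402.04/622.00 = 0.3536.
W₁ = η₁·Q_H = 0.3536 × 412 = 146 kJ.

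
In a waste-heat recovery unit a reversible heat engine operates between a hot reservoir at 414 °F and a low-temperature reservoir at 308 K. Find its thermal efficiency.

T_H = 414 °F → (414 − 32) × 5/9 = 212.22 °C = 485.37 K.
Since the cycle is reversible, η = 1 − T_C/T_H = 1 − 308.00/485.37 = 0.365.

η ≈ 0.365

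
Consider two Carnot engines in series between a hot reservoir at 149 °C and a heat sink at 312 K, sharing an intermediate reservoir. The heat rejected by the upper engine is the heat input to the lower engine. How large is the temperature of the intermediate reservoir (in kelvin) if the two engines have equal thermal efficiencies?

T_H = 149 °C → 149 + 273.15 = 422.15 K.
Equal efficiencies require 1 − T_m/T_H = 1 − T_C/T_m, i.e. T_m/T_H = T_C/T_m, so T_m = √(T_H·T_C) = √(422.15 × 312.00) = 362.9 K.

T_m ≈ 362.9 K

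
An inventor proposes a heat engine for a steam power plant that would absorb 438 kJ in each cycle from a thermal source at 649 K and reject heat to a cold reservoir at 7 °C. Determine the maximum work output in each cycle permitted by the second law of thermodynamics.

T_C = 7 °C → 7 + 273.15 = 280.15 K.
No engine can exceed the Carnot limit: η_max = 1 − T_C/T_H = 1 − 280.15/649.00 = 0.5683.
W_max = η_max · Q_H = 0.5683 × 438 = 248.9 kJ.

W_max ≈ 248.9 kJ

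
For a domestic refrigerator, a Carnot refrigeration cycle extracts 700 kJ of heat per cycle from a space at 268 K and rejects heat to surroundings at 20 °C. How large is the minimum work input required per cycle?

T_H = 20 °C → 20 + 273.15 = 293.15 K.
Carnot COP: COP_R = T_C/(T_H − T_C) = 268.00/25.15 = 10.6561.
W = Q_C/COP_R = 700/10.6561 = 65.7 kJ.

W_in ≈ 65.7 kJ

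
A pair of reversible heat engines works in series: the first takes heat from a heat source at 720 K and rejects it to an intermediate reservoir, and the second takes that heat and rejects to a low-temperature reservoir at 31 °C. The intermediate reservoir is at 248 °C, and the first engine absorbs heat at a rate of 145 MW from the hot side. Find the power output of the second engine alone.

Ẇ₂ ≈ 43.70 MW

T_C = 31 °C → 31 + 273.15 = 304.15 K.
T_m = 248 °C → 248 + 273.15 = 521.15 K.
Heat entering the second stage: Q_m = Q_H·(T_m/T_H) = 145 × 521.15/720.00 = 105.0 MW.
Second-stage efficiency η₂ = 1 − T_C/T_m = 1 − 304.15/521.15 = 0.4164, so W₂ = η₂·Q_m = 43.70 MW.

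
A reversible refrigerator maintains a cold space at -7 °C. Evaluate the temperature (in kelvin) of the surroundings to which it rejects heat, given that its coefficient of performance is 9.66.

T_C = -7 °C → -7 + 273.15 = 266.15 K.
COP_R = T_C/(T_H − T_C) ⇒ T_H = T_C·(1 + 1/COP_R) = 266.15 × (1 + 1/9.66) = 294 K.

T_H ≈ 294 K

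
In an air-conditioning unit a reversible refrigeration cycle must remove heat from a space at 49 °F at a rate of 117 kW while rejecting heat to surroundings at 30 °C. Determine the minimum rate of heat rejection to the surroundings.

Q̇_H ≈ 126 kW

T_H = 30 °C → 30 + 273.15 = 303.15 K.
T_C = 49 °F → (49 − 32) × 5/9 = 9.44 °C = 282.59 K.
For a reversible cycle Q_H/Q_C = T_H/T_C, so Q_H = Q_C·T_H/T_C = 117 × 303.15/282.59 = 126 kW.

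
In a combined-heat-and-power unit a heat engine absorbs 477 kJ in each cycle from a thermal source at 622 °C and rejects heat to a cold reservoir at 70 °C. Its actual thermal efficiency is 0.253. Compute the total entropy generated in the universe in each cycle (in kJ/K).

T_H = 622 °C → 622 + 273.15 = 895.15 K.
T_C = 70 °C → 70 + 273.15 = 343.15 K.
W = η·Q_H = 0.253 × 477 = 120.7 kJ, so Q_C = Q_H − W = 356.3 kJ.
Reservoir entropy changes: ΔS_H = −Q_H/T_H = −477/895.15 = -0.5329 kJ/K and ΔS_C = +Q_C/T_C = 356.3/343.15 = 1.038 kJ/K.
ΔS_univ = −Q_H/T_H + Q_C/T_C = 0.506 kJ/K (> 0, since η = 0.253 < η_Carnot = 0.617).

ΔS_univ ≈ 0.506 kJ/K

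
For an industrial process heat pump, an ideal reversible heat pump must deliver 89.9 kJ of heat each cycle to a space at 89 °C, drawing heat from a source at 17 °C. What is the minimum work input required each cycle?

W_in ≈ 17.9 kJ

T_H = 89 °C → 89 + 273.15 = 362.15 K.
T_C = 17 °C → 17 + 273.15 = 290.15 K.
COP_HP = T_H/(T_H − T_C) = 362.15/72.00 = 5.0299.
W = Q_H/COP_HP = 89.9/5.0299 = 17.9 kJ.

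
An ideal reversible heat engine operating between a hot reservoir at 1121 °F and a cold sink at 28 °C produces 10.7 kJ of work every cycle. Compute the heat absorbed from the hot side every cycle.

Q_H ≈ 16.3 kJ

T_H = 1121 °F → (1121 − 32) × 5/9 = 605.00 °C = 878.15 K.
T_C = 28 °C → 28 + 273.15 = 301.15 K.
For a reversible engine, η = 1 − T_C/T_H = 1 − 301.15/878.15 = 0.6571.
Q_H = W/η = 10.7/0.6571 = 16.3 kJ.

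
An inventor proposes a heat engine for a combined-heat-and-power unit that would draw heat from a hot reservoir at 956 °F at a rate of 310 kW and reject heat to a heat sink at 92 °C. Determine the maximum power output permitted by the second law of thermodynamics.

Ẇ_max ≈ 166.1 kW

T_H = 956 °F → (956 − 32) × 5/9 = 513.33 °C = 786.48 K.
T_C = 92 °C → 92 + 273.15 = 365.15 K.
The upper bound on efficiency is η_max = 1 − T_C/T_H = 1 − 365.15/786.48 = 0.5357.
W_max = η_max · Q_H = 0.5357 × 310 = 166.1 kW.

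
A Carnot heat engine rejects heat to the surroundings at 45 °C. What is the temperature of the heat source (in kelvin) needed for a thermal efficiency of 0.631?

T_H ≈ 862.2 K

T_C = 45 °C → 45 + 273.15 = 318.15 K.
From η = 1 − T_C/T_H, solving for T_H gives T_H = T_C/(1 − η) = 318.15/(1 − 0.631) = 862.2 K.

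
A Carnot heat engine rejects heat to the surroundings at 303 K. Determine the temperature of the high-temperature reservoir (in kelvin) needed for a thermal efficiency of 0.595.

T_H ≈ 748 K

From η = 1 − T_C/T_H, solving for T_H gives T_H = T_C/(1 − η) = 303.00/(1 − 0.595) = 748 K.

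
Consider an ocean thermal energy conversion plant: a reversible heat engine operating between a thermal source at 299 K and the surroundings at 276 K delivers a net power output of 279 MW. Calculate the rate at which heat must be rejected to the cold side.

Q̇_C ≈ 3350 MW

η_rev = 1 − T_C/T_H = 1 − 276.00/299.00 = 0.0769.
Since Q_C/Q_H = T_C/T_H and Q_H = W/η, Q_C = W·T_C/(T_H − T_C) = 279 × 276.00/23.00 = 3350 MW.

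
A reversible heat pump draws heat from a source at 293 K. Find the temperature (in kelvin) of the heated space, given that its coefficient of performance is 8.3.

T_H ≈ 333 K

COP_HP = T_H/(T_H − T_C) ⇒ T_H = T_C·COP_HP/(COP_HP − 1) = 293.00 × 8.3/(8.3 − 1) = 333 K.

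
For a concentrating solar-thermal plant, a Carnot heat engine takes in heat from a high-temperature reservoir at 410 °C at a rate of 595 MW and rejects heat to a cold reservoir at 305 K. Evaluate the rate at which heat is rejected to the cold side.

T_H = 410 °C → 410 + 273.15 = 683.15 K.
Since the cycle is reversible, η = 1 − T_C/T_H = 1 − 305.00/683.15 = 0.5535.
For a reversible cycle Q_C/Q_H = T_C/T_H, so Q_C = 595 × 305.00/683.15 = 266 MW.

Q̇_C ≈ 266 MW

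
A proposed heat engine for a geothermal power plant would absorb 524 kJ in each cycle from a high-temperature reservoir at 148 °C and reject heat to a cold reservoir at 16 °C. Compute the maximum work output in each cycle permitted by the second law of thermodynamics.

W_max ≈ 164 kJ

T_H = 148 °C → 148 + 273.15 = 421.15 K.
T_C = 16 °C → 16 + 273.15 = 289.15 K.
The second-law ceiling is the Carnot efficiency, η_max = 1 − T_C/T_H = 1 − 289.15/421.15 = 0.3134.
W_max = η_max · Q_H = 0.3134 × 524 = 164 kJ.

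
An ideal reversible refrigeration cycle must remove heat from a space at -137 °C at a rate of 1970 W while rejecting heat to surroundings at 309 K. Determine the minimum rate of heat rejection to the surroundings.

Q̇_H ≈ 4470 W

T_C = -137 °C → -137 + 273.15 = 136.15 K.
For a reversible cycle Q_H/Q_C = T_H/T_C, so Q_H = Q_C·T_H/T_C = 1970 × 309.00/136.15 = 4470 W.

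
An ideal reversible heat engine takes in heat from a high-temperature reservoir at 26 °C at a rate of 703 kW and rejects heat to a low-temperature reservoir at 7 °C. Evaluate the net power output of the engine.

T_H = 26 °C → 26 + 273.15 = 299.15 K.
T_C = 7 °C → 7 + 273.15 = 280.15 K.
η_rev = 1 − T_C/T_H = 1 − 280.15/299.15 = 0.0635.
W = η·Q_H = 0.0635 × 703 = 44.65 kW.

Ẇ ≈ 44.65 kW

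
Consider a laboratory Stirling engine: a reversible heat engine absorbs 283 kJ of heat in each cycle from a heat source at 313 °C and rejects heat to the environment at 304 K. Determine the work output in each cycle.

T_H = 313 °C → 313 + 273.15 = 586.15 K.
Carnot efficiency: η = 1 − T_C/T_H = 1 − 304.00/586.15 = 0.4814.
W = η·Q_H = 0.4814 × 283 = 136 kJ.

W ≈ 136 kJ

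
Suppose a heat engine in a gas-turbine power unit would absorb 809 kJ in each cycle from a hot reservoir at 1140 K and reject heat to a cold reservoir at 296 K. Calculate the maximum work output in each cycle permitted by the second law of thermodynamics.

W_max ≈ 599 kJ

The second-law ceiling is the Carnot efficiency, η_max = 1 − T_C/T_H = 1 − 296.00/1140.00 = 0.7404.
W_max = η_max · Q_H = 0.7404 × 809 = 599 kJ.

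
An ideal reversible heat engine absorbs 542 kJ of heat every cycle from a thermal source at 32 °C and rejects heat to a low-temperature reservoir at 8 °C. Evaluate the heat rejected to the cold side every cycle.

Q_C ≈ 499 kJ

T_H = 32 °C → 32 + 273.15 = 305.15 K.
T_C = 8 °C → 8 + 273.15 = 281.15 K.
η_rev = 1 − T_C/T_H = 1 − 281.15/305.15 = 0.0786.
For a reversible cycle Q_C/Q_H = T_C/T_H, so Q_C = 542 × 281.15/305.15 = 499 kJ.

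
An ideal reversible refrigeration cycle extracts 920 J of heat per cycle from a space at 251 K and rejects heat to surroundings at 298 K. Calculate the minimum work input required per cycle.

For a reversible refrigerator, COP_R = T_C/(T_H − T_C) = 251.00/47.00 = 5.3404.
W = Q_C/COP_R = 920/5.3404 = 172.3 J.

W_in ≈ 172.3 J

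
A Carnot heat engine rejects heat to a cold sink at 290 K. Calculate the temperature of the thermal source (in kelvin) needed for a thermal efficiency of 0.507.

From η = 1 − T_C/T_H, solving for T_H gives T_H = T_C/(1 − η) = 290.00/(1 − 0.507) = 588 K.

T_H ≈ 588 K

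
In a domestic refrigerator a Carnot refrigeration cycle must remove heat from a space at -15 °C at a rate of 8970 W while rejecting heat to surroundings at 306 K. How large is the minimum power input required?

T_C = -15 °C → -15 + 273.15 = 258.15 K.
Carnot COP: COP_R = T_C/(T_H − T_C) = 258.15/47.85 = 5.3950.
W = Q_C/COP_R = 8970/5.3950 = 1660 W.

Ẇ_in ≈ 1660 W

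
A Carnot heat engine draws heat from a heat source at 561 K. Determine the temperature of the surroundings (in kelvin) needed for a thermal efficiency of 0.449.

T_C ≈ 309.1 K

From η = 1 − T_C/T_H, T_C = T_H·(1 − η) = 561.00 × (1 − 0.449) = 309.1 K.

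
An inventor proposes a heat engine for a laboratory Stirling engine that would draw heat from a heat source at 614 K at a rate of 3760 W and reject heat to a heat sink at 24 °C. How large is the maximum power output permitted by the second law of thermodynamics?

Ẇ_max ≈ 1940 W

T_C = 24 °C → 24 + 273.15 = 297.15 K.
By the Carnot theorem, η_max = 1 − T_C/T_H = 1 − 297.15/614.00 = 0.5160.
W_max = η_max · Q_H = 0.5160 × 3760 = 1940 W.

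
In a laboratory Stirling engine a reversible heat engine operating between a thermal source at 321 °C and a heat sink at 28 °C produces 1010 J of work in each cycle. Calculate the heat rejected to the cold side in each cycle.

T_H = 321 °C → 321 + 273.15 = 594.15 K.
T_C = 28 °C → 28 + 273.15 = 301.15 K.
Carnot efficiency: η = 1 − T_C/T_H = 1 − 301.15/594.15 = 0.4931.
Since Q_C/Q_H = T_C/T_H and Q_H = W/η, Q_C = W·T_C/(T_H − T_C) = 1010 × 301.15/293.00 = 1040 J.

Q_C ≈ 1040 J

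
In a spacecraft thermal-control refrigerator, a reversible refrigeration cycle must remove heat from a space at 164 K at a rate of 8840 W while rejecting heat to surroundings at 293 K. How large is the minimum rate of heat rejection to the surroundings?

Q̇_H ≈ 15800 W

For a reversible cycle Q_H/Q_C = T_H/T_C, so Q_H = Q_C·T_H/T_C = 8840 × 293.00/164.00 = 15800 W.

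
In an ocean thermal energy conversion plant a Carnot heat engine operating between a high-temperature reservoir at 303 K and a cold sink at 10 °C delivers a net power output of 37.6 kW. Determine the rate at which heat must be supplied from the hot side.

T_C = 10 °C → 10 + 273.15 = 283.15 K.
η_rev = 1 − T_C/T_H = 1 − 283.15/303.00 = 0.0655.
Q_H = W/η = 37.6/0.0655 = 574 kW.

Q̇_H ≈ 574 kW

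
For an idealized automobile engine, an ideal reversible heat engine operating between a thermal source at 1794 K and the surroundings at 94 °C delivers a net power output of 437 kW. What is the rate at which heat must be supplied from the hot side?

Q̇_H ≈ 549 kW

T_C = 94 °C → 94 + 273.15 = 367.15 K.
For a reversible engine, η = 1 − T_C/T_H = 1 − 367.15/1794.00 = 0.7953.
Q_H = W/η = 437/0.7953 = 549 kW.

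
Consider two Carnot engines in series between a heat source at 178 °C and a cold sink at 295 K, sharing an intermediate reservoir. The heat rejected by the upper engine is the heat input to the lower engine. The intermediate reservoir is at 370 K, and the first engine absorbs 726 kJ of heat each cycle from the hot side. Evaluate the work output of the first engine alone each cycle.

W₁ ≈ 131 kJ

T_H = 178 °C → 178 + 273.15 = 451.15 K.
First-stage efficiency η₁ = 1 − T_m/T_H = 1 − 370.00/451.15 = 0.1799.
W₁ = η₁·Q_H = 0.1799 × 726 = 131 kJ.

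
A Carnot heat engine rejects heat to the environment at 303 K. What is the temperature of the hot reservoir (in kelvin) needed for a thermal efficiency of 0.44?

From η = 1 − T_C/T_H, solving for T_H gives T_H = T_C/(1 − η) = 303.00/(1 − 0.44) = 541 K.

T_H ≈ 541 K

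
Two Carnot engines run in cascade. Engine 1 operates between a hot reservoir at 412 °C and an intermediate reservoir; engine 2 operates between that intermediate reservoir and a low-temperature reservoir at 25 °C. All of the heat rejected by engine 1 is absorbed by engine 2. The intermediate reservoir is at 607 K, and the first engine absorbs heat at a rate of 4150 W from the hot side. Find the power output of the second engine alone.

Ẇ₂ ≈ 1870 W

T_H = 412 °C → 412 + 273.15 = 685.15 K.
T_C = 25 °C → 25 + 273.15 = 298.15 K.
Heat entering the second stage: Q_m = Q_H·(T_m/T_H) = 4150 × 607.00/685.15 = 3680 W.
Second-stage efficiency η₂ = 1 − T_C/T_m = 1 − 298.15/607.00 = 0.5088, so W₂ = η₂·Q_m = 1870 W.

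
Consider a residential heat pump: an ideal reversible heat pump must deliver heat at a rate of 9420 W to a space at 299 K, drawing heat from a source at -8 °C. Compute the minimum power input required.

Ẇ_in ≈ 1070 W

T_C = -8 °C → -8 + 273.15 = 265.15 K.
Reversible heating COP: COP_HP = T_H/(T_H − T_C) = 299.00/33.85 = 8.8331.
W = Q_H/COP_HP = 9420/8.8331 = 1070 W.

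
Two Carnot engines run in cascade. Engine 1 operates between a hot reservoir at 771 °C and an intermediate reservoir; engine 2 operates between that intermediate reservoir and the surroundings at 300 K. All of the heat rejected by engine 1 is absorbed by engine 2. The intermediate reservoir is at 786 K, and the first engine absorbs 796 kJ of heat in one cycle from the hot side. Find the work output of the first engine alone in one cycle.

T_H = 771 °C → 771 + 273.15 = 1044.15 K.
First-stage efficiency η₁ = 1 − T_m/T_H = 1 − 786.00/1044.15 = 0.2472.
W₁ = η₁·Q_H = 0.2472 × 796 = 197 kJ.

W₁ ≈ 197 kJ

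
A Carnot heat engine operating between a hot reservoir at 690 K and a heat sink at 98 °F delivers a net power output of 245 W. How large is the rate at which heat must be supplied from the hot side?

T_C = 98 °F → (98 − 32) × 5/9 = 36.67 °C = 309.82 K.
η_rev = 1 − T_C/T_H = 1 − 309.82/690.00 = 0.5510.
Q_H = W/η = 245/0.5510 = 445 W.

Q̇_H ≈ 445 W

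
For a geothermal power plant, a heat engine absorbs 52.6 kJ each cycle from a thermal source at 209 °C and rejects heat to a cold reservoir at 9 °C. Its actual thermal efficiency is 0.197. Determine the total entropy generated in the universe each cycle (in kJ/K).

T_H = 209 °C → 209 + 273.15 = 482.15 K.
T_C = 9 °C → 9 + 273.15 = 282.15 K.
W = η·Q_H = 0.197 × 52.6 = 10.36 kJ, so Q_C = Q_H − W = 42.24 kJ.
Entropy balance on the reservoirs: −Q_H/T_H = -0.1091 kJ/K, +Q_C/T_C = 0.1497 kJ/K.
ΔS_univ = −Q_H/T_H + Q_C/T_C = 0.0406 kJ/K (> 0, since η = 0.197 < η_Carnot = 0.415).

ΔS_univ ≈ 0.0406 kJ/K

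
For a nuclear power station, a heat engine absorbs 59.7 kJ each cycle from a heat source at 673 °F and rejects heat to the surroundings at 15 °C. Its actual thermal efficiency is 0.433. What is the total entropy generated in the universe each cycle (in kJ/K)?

T_H = 673 °F → (673 − 32) × 5/9 = 356.11 °C = 629.26 K.
T_C = 15 °C → 15 + 273.15 = 288.15 K.
W = η·Q_H = 0.433 × 59.7 = 25.85 kJ, so Q_C = Q_H − W = 33.85 kJ.
Entropy balance on the reservoirs: −Q_H/T_H = -0.09487 kJ/K, +Q_C/T_C = 0.1175 kJ/K.
ΔS_univ = −Q_H/T_H + Q_C/T_C = 0.02260 kJ/K (> 0, since η = 0.433 < η_Carnot = 0.542).

ΔS_univ ≈ 0.02260 kJ/K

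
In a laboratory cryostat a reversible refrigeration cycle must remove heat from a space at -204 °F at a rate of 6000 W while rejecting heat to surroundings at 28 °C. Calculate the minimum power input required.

T_H = 28 °C → 28 + 273.15 = 301.15 K.
T_C = -204 °F → (-204 − 32) × 5/9 = -131.11 °C = 142.04 K.
COP_R = T_C/(T_H − T_C) = 142.04/159.11 = 0.8927.
W = Q_C/COP_R = 6000/0.8927 = 6720 W.

Ẇ_in ≈ 6720 W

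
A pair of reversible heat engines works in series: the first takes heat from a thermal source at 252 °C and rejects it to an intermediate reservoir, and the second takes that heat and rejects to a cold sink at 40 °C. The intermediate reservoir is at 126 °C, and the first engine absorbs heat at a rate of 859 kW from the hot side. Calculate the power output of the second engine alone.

Ẇ₂ ≈ 141 kW

T_H = 252 °C → 252 + 273.15 = 525.15 K.
T_C = 40 °C → 40 + 273.15 = 313.15 K.
T_m = 126 °C → 126 + 273.15 = 399.15 K.
Heat entering the second stage: Q_m = Q_H·(T_m/T_H) = 859 × 399.15/525.15 = 653 kW.
Second-stage efficiency η₂ = 1 − T_C/T_m = 1 − 313.15/399.15 = 0.2155, so W₂ = η₂·Q_m = 141 kW.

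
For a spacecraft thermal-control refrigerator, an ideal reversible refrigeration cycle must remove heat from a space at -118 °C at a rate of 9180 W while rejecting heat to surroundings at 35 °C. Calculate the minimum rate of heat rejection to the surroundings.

Q̇_H ≈ 18200 W

T_H = 35 °C → 35 + 273.15 = 308.15 K.
T_C = -118 °C → -118 + 273.15 = 155.15 K.
For a reversible cycle Q_H/Q_C = T_H/T_C, so Q_H = Q_C·T_H/T_C = 9180 × 308.15/155.15 = 18200 W.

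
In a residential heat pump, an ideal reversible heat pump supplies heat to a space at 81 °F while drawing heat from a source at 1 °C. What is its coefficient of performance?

T_H = 81 °F → (81 − 32) × 5/9 = 27.22 °C = 300.37 K.
T_C = 1 °C → 1 + 273.15 = 274.15 K.
For a reversible heat pump, COP_HP = T_H/(T_H − T_C) = 300.37/(300.37 − 274.15) = 11.45.

COP_HP ≈ 11.45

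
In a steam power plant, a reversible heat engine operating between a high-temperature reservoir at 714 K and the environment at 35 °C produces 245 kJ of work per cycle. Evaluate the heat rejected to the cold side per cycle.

Q_C ≈ 186 kJ

T_C = 35 °C → 35 + 273.15 = 308.15 K.
For a reversible engine, η = 1 − T_C/T_H = 1 − 308.15/714.00 = 0.5684.
Since Q_C/Q_H = T_C/T_H and Q_H = W/η, Q_C = W·T_C/(T_H − T_C) = 245 × 308.15/405.85 = 186 kJ.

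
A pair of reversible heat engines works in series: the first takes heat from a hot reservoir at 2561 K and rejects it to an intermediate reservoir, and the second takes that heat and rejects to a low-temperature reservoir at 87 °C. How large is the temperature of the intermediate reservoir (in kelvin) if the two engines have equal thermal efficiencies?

T_m ≈ 960 K

T_C = 87 °C → 87 + 273.15 = 360.15 K.
Equal efficiencies require 1 − T_m/T_H = 1 − T_C/T_m, i.e. T_m/T_H = T_C/T_m, so T_m = √(T_H·T_C) = √(2561.00 × 360.15) = 960 K.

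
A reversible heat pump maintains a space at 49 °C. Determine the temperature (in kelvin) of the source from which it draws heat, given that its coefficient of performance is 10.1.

T_H = 49 °C → 49 + 273.15 = 322.15 K.
COP_HP = T_H/(T_H − T_C) ⇒ T_C = T_H·(COP_HP − 1)/COP_HP = 322.15 × (10.1 − 1)/10.1 = 290 K.

T_C ≈ 290 K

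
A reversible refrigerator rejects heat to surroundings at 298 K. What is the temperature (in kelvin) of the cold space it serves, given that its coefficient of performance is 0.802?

T_C ≈ 132.6 K

COP_R = T_C/(T_H − T_C) ⇒ T_C = T_H·COP_R/(1 + COP_R) = 298.00 × 0.802/(1 + 0.802) = 132.6 K.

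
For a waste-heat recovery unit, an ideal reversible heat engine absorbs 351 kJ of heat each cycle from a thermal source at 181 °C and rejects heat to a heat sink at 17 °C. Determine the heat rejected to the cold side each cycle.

Q_C ≈ 224 kJ

T_H = 181 °C → 181 + 273.15 = 454.15 K.
T_C = 17 °C → 17 + 273.15 = 290.15 K.
η_rev = 1 − T_C/T_H = 1 − 290.15/454.15 = 0.3611.
For a reversible cycle Q_C/Q_H = T_C/T_H, so Q_C = 351 × 290.15/454.15 = 224 kJ.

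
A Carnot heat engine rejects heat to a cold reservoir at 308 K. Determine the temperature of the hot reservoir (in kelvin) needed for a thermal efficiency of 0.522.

From η = 1 − T_C/T_H, solving for T_H gives T_H = T_C/(1 − η) = 308.00/(1 − 0.522) = 644 K.

T_H ≈ 644 K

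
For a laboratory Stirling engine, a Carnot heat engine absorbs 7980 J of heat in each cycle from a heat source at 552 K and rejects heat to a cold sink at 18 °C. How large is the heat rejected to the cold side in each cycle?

Q_C ≈ 4210 J

T_C = 18 °C → 18 + 273.15 = 291.15 K.
η_rev = 1 − T_C/T_H = 1 − 291.15/552.00 = 0.4726.
For a reversible cycle Q_C/Q_H = T_C/T_H, so Q_C = 7980 × 291.15/552.00 = 4210 J.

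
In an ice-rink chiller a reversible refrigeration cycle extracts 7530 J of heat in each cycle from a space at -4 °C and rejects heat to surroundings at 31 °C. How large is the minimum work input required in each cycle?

T_H = 31 °C → 31 + 273.15 = 304.15 K.
T_C = -4 °C → -4 + 273.15 = 269.15 K.
COP_R = T_C/(T_H − T_C) = 269.15/35.00 = 7.6900.
W = Q_C/COP_R = 7530/7.6900 = 979.2 J.

W_in ≈ 979.2 J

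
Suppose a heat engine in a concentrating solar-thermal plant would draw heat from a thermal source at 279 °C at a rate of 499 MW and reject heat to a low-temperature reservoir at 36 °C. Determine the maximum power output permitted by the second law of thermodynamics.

Ẇ_max ≈ 220 MW

T_H = 279 °C → 279 + 273.15 = 552.15 K.
T_C = 36 °C → 36 + 273.15 = 309.15 K.
No engine can exceed the Carnot limit: η_max = 1 − T_C/T_H = 1 − 309.15/552.15 = 0.4401.
W_max = η_max · Q_H = 0.4401 × 499 = 220 MW.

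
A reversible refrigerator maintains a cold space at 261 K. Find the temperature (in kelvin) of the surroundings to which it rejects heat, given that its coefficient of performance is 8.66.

COP_R = T_C/(T_H − T_C) ⇒ T_H = T_C·(1 + 1/COP_R) = 261.00 × (1 + 1/8.66) = 291.1 K.

T_H ≈ 291.1 K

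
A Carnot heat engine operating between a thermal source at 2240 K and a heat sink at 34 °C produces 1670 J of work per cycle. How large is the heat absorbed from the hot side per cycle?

Q_H ≈ 1935 J

T_C = 34 °C → 34 + 273.15 = 307.15 K.
Carnot efficiency: η = 1 − T_C/T_H = 1 − 307.15/2240.00 = 0.8629.
Q_H = W/η = 1670/0.8629 = 1935 J.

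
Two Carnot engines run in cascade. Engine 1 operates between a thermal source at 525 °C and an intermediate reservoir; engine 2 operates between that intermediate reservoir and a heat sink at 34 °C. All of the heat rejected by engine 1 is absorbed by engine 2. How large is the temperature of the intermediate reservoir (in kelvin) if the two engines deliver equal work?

T_H = 525 °C → 525 + 273.15 = 798.15 K.
T_C = 34 °C → 34 + 273.15 = 307.15 K.
For reversible stages Q_m = Q_H·(T_m/T_H). Setting W₁ = Q_H(1 − T_m/T_H) equal to W₂ = Q_m(1 − T_C/T_m) = Q_H·(T_m − T_C)/T_H gives T_H − T_m = T_m − T_C, so T_m = (T_H + T_C)/2 = (798.15 + 307.15)/2 = 552.6 K.

T_m ≈ 552.6 K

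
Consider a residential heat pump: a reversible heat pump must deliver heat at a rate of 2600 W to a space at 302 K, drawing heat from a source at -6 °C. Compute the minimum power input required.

Ẇ_in ≈ 300 W

T_C = -6 °C → -6 + 273.15 = 267.15 K.
COP_HP = T_H/(T_H − T_C) = 302.00/34.85 = 8.6657.
W = Q_H/COP_HP = 2600/8.6657 = 300 W.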